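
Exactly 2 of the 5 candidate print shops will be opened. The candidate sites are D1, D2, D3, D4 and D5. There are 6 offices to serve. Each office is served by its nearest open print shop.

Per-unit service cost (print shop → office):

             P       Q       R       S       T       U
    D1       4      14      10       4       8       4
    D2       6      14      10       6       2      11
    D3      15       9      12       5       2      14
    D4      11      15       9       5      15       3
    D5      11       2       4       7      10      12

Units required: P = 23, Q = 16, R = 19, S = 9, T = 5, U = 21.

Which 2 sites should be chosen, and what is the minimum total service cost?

Choose D1 and D5; total service cost 360.

With exactly 2 open, each office uses its cheapest among the chosen.
{D1, D5}: P→D1 4·23=92, Q→D5 2·16=32, R→D5 4·19=76, S→D1 4·9=36, T→D1 8·5=40, U→D1 4·21=84. Service cost 360.
{D4, D5}: service cost 519
{D2, D5}: service cost 541
Among all 10 size-2 choices, {D1, D5} is lowest.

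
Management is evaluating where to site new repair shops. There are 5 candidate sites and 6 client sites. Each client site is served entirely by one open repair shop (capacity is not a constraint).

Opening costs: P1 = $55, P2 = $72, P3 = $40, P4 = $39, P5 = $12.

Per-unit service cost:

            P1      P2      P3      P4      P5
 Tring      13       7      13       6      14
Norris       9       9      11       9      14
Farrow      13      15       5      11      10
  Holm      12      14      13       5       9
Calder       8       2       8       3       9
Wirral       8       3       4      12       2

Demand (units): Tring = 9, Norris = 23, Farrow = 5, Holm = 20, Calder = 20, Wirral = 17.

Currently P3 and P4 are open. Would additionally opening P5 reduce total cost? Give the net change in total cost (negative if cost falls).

Yes — net change −22 (cost falls by 22).

Current service cost with {P3, P4}: 514.
Adding P5: each client site re-picks its cheapest; new service cost 480, saving 34.
Extra fixed cost: 12. Net change = 12 − 34 = -22.
(Totals: 593 → 571.)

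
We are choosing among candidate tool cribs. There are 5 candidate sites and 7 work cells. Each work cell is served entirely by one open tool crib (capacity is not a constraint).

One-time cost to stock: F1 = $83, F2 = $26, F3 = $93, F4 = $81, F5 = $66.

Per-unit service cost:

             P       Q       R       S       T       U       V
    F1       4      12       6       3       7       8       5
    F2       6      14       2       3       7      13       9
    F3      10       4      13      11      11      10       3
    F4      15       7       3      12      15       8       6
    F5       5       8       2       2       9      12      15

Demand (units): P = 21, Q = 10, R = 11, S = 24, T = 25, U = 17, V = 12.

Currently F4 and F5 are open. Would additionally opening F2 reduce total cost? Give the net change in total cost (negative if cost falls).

Current service cost with {F4, F5}: 678.
Adding F2: each work cell re-picks its cheapest; new service cost 628, saving 50.
Extra fixed cost: 26. Net change = 26 − 50 = -24.
(Totals: 825 → 801.)

Yes — net change −24 (cost falls by 24).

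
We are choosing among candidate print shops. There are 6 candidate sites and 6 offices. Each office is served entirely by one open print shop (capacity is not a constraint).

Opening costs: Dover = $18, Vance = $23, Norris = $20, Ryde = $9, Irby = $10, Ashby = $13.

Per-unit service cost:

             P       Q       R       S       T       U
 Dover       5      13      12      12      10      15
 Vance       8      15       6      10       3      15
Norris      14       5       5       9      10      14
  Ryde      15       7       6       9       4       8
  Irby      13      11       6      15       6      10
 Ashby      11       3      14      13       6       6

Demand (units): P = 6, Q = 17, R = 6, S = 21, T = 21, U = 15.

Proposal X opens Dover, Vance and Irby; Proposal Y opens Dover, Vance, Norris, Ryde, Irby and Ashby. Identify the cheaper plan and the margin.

Proposal Y is cheaper by 181.

Proposal X: {Dover, Vance, Irby}: P→Dover 5·6=30, Q→Irby 11·17=187, R→Vance 6·6=36, S→Vance 10·21=210, T→Vance 3·21=63, U→Irby 10·15=150. Service 676; fixed 51; total 727.
Proposal Y: {Dover, Vance, Norris, Ryde, Irby, Ashby}: P→Dover 5·6=30, Q→Ashby 3·17=51, R→Norris 5·6=30, S→Norris 9·21=189, T→Vance 3·21=63, U→Ashby 6·15=90. Service 453; fixed 93; total 546.
Difference: |727 − 546| = 181.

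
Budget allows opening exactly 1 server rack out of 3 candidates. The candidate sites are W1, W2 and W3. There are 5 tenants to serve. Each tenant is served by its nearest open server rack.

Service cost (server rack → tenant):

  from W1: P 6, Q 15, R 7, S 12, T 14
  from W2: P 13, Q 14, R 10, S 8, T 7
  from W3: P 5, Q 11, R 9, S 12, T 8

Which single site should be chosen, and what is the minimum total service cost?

With exactly 1 open, each tenant uses its cheapest among the chosen.
{W3}: P→W3 5, Q→W3 11, R→W3 9, S→W3 12, T→W3 8. Service cost 45.
{W2}: service cost 52
{W1}: service cost 54
Among all 3 size-1 choices, {W3} is lowest.

Choose W3 only; total service cost 45.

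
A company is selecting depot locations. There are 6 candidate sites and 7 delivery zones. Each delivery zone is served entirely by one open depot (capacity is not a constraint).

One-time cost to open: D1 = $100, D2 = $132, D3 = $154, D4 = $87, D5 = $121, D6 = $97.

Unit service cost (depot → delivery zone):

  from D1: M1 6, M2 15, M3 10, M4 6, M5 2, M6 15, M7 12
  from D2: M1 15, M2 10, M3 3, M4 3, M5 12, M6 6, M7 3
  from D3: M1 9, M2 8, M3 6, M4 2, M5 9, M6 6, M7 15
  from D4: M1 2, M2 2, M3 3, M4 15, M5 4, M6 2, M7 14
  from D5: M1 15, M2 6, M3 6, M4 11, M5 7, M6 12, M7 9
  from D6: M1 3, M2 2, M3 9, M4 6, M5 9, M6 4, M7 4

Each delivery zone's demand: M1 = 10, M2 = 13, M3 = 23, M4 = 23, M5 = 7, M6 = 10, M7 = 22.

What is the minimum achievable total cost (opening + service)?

Minimum total cost: 517

For any fixed open set, each delivery zone goes to its cheapest open site; total = fixed + service.
{D2, D4}: M1→D4 2·10=20, M2→D4 2·13=26, M3→D2 3·23=69, M4→D2 3·23=69, M5→D4 4·7=28, M6→D4 2·10=20, M7→D2 3·22=66. Service 298; fixed 219; total 517.
{D4, D6}: M1→D4 2·10=20, M2→D4 2·13=26, M3→D4 3·23=69, M4→D6 6·23=138, M5→D4 4·7=28, M6→D4 2·10=20, M7→D6 4·22=88. Service 389; fixed 184; total 573.
{D2, D6}: service 363 + fixed 229 = 592
{D1, D2, D3, D4, D5, D6}: M1→D4 2·10=20, M2→D4 2·13=26, M3→D2 3·23=69, M4→D3 2·23=46, M5→D1 2·7=14, M6→D4 2·10=20, M7→D2 3·22=66. Service 261; fixed 691; total 952.
No other subset beats 517.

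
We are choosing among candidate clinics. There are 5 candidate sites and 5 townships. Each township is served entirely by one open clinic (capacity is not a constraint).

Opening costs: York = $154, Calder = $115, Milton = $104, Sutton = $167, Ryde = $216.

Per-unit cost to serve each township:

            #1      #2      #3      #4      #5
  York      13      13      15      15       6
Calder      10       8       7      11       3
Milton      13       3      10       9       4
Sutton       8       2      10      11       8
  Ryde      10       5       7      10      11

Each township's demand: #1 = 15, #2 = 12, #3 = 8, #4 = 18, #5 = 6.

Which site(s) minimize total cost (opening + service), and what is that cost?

Open Milton only; minimum total cost 601.

For any fixed open set, each township goes to its cheapest open site; total = fixed + service.
{Milton}: #1→Milton 13·15=195, #2→Milton 3·12=36, #3→Milton 10·8=80, #4→Milton 9·18=162, #5→Milton 4·6=24. Service 497; fixed 104; total 601.
{Calder}: #1→Calder 10·15=150, #2→Calder 8·12=96, #3→Calder 7·8=56, #4→Calder 11·18=198, #5→Calder 3·6=18. Service 518; fixed 115; total 633.
{Sutton}: service 470 + fixed 167 = 637
{York, Calder, Milton, Sutton, Ryde}: service 380 + fixed 756 = 1136
No other subset beats 601.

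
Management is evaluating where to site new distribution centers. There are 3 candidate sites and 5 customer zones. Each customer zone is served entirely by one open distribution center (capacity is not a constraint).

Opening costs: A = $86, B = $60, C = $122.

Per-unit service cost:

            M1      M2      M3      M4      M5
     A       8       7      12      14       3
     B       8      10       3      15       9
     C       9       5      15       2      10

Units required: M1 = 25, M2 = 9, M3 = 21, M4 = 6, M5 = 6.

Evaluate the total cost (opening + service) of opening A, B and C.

Each customer zone is assigned to its cheapest site among the open ones.
{A, B, C}: M1→A 8·25=200, M2→C 5·9=45, M3→B 3·21=63, M4→C 2·6=12, M5→A 3·6=18. Service 338; fixed 268; total 606.

Total cost: 606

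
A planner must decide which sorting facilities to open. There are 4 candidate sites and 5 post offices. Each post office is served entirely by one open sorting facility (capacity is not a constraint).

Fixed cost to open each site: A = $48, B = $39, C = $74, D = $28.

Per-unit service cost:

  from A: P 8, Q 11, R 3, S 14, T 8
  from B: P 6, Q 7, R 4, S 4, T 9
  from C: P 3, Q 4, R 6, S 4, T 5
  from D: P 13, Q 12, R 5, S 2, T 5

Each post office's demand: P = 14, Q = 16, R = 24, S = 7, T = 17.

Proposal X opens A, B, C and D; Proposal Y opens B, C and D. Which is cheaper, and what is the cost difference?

Proposal Y is cheaper by 24.

Proposal X: {A, B, C, D}: P→C 3·14=42, Q→C 4·16=64, R→A 3·24=72, S→D 2·7=14, T→C 5·17=85. Service 277; fixed 189; total 466.
Proposal Y: {B, C, D}: P→C 3·14=42, Q→C 4·16=64, R→B 4·24=96, S→D 2·7=14, T→C 5·17=85. Service 301; fixed 141; total 442.
Difference: |466 − 442| = 24.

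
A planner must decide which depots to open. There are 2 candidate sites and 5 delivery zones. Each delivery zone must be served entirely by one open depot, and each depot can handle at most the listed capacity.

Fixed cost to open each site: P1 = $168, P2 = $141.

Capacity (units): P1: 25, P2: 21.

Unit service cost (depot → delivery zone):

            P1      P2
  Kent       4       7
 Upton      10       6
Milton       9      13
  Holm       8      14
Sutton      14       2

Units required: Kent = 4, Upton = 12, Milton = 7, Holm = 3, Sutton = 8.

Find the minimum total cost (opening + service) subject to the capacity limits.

Minimum total cost: 500

Open {P1, P2}: Kent→P1 4·4=16, Upton→P2 6·12=72, Milton→P1 9·7=63, Holm→P1 8·3=24, Sutton→P2 2·8=16.
Loads: P1 carries 14/25, P2 carries 20/21. Service 191; fixed 309; total 500.
Next best feasible plan costs 560.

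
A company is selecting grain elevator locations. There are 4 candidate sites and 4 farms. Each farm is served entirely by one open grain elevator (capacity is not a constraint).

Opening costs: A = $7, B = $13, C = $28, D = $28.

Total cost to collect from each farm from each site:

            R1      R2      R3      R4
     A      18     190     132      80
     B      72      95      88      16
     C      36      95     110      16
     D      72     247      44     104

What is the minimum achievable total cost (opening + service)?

For any fixed open set, each farm goes to its cheapest open site; total = fixed + service.
{A, B, D}: R1→A 18, R2→B 95, R3→D 44, R4→B 16. Service 173; fixed 48; total 221.
{A, C, D}: service 173 + fixed 63 = 236
{A, B}: R1→A 18, R2→B 95, R3→B 88, R4→B 16. Service 217; fixed 20; total 237.
{A, B, C, D}: service 173 + fixed 76 = 249
(All 15 nonempty subsets were checked; A, B and D is lowest.)

Minimum total cost: 221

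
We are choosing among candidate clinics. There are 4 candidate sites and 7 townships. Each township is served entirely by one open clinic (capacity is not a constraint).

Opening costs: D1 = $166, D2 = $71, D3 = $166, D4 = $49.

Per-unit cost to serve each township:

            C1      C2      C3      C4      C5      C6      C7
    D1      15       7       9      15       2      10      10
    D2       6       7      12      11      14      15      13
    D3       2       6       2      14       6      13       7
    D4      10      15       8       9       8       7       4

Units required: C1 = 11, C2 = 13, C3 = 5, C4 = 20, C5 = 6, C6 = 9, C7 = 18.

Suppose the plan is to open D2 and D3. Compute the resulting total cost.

Each township is assigned to its cheapest site among the open ones.
{D2, D3}: C1→D3 2·11=22, C2→D3 6·13=78, C3→D3 2·5=10, C4→D2 11·20=220, C5→D3 6·6=36, C6→D3 13·9=117, C7→D3 7·18=126. Service 609; fixed 237; total 846.

Total cost: 846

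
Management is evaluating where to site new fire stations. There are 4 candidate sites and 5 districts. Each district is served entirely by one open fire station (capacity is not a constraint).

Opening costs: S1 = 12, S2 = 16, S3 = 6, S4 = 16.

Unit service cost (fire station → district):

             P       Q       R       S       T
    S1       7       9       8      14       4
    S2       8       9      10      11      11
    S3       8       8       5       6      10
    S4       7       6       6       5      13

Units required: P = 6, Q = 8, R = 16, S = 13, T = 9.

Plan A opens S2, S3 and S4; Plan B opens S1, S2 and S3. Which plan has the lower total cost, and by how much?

Plan B is cheaper by 29.

Plan A: {S2, S3, S4}: P→S4 7·6=42, Q→S4 6·8=48, R→S3 5·16=80, S→S4 5·13=65, T→S3 10·9=90. Service 325; fixed 38; total 363.
Plan B: {S1, S2, S3}: P→S1 7·6=42, Q→S3 8·8=64, R→S3 5·16=80, S→S3 6·13=78, T→S1 4·9=36. Service 300; fixed 34; total 334.
Difference: |363 − 334| = 29.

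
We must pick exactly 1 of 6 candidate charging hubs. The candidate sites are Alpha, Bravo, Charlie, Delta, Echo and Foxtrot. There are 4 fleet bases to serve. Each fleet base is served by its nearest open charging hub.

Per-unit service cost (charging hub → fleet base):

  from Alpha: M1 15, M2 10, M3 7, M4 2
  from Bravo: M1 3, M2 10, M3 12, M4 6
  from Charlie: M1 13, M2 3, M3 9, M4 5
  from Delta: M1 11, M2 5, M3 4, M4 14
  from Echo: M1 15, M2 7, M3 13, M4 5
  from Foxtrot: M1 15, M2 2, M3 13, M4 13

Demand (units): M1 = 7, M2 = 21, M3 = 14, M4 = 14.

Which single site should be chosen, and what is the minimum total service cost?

Choose Charlie only; total service cost 350.

With exactly 1 open, each fleet base uses its cheapest among the chosen.
{Charlie}: M1→Charlie 13·7=91, M2→Charlie 3·21=63, M3→Charlie 9·14=126, M4→Charlie 5·14=70. Service cost 350.
{Delta}: service cost 434
{Alpha}: service cost 441
Among all 6 size-1 choices, {Charlie} is lowest.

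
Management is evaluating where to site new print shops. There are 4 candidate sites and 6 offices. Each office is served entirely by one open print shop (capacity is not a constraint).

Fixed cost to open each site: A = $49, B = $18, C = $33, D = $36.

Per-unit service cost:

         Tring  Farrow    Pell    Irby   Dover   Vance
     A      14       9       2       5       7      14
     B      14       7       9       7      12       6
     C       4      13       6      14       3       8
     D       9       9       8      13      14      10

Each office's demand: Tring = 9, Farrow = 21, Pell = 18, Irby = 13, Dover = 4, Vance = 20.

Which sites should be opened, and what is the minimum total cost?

Open A, B and C; minimum total cost 516.

For any fixed open set, each office goes to its cheapest open site; total = fixed + service.
{A, B, C}: Tring→C 4·9=36, Farrow→B 7·21=147, Pell→A 2·18=36, Irby→A 5·13=65, Dover→C 3·4=12, Vance→B 6·20=120. Service 416; fixed 100; total 516.
{A, B, C, D}: Tring→C 4·9=36, Farrow→B 7·21=147, Pell→A 2·18=36, Irby→A 5·13=65, Dover→C 3·4=12, Vance→B 6·20=120. Service 416; fixed 136; total 552.
{B, C}: service 514 + fixed 51 = 565
{B}: Tring→B 14·9=126, Farrow→B 7·21=147, Pell→B 9·18=162, Irby→B 7·13=91, Dover→B 12·4=48, Vance→B 6·20=120. Service 694; fixed 18; total 712.
(All 15 nonempty subsets were checked; A, B and C is lowest.)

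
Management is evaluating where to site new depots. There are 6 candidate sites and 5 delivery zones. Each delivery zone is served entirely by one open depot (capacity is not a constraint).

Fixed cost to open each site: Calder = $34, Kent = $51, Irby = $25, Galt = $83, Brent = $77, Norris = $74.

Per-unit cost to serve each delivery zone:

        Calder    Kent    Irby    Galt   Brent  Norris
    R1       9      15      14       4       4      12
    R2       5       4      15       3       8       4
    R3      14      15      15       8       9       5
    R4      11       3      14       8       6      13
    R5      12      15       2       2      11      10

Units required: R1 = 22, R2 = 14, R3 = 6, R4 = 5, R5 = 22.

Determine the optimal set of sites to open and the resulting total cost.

For any fixed open set, each delivery zone goes to its cheapest open site; total = fixed + service.
{Galt}: R1→Galt 4·22=88, R2→Galt 3·14=42, R3→Galt 8·6=48, R4→Galt 8·5=40, R5→Galt 2·22=44. Service 262; fixed 83; total 345.
{Irby, Galt}: R1→Galt 4·22=88, R2→Galt 3·14=42, R3→Galt 8·6=48, R4→Galt 8·5=40, R5→Irby 2·22=44. Service 262; fixed 108; total 370.
{Kent, Galt}: R1→Galt 4·22=88, R2→Galt 3·14=42, R3→Galt 8·6=48, R4→Kent 3·5=15, R5→Galt 2·22=44. Service 237; fixed 134; total 371.
{Calder, Kent, Irby, Galt, Brent, Norris}: service 219 + fixed 344 = 563
No other subset beats 345.

Open Galt only; minimum total cost 345.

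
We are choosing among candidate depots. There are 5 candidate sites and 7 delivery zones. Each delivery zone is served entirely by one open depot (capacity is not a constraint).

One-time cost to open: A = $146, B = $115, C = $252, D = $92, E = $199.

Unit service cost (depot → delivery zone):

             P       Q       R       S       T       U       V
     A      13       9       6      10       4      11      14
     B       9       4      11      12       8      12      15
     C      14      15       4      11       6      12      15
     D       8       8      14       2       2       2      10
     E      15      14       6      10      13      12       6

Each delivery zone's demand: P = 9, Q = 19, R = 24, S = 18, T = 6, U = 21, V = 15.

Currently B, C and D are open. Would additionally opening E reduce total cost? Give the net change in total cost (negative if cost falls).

Current service cost with {B, C, D}: 484.
Adding E: each delivery zone re-picks its cheapest; new service cost 424, saving 60.
Extra fixed cost: 199. Net change = 199 − 60 = 139.
(Totals: 943 → 1082.)

No — net change +139 (cost rises by 139).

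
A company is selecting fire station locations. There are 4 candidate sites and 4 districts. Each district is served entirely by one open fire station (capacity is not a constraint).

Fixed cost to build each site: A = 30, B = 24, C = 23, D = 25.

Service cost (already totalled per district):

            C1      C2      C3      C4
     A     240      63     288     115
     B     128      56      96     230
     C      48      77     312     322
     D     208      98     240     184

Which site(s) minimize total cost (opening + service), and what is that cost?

For any fixed open set, each district goes to its cheapest open site; total = fixed + service.
{A, B, C}: C1→C 48, C2→B 56, C3→B 96, C4→A 115. Service 315; fixed 77; total 392.
{A, B, C, D}: C1→C 48, C2→B 56, C3→B 96, C4→A 115. Service 315; fixed 102; total 417.
{A, B}: service 395 + fixed 54 = 449
{C}: service 759 + fixed 23 = 782
(All 15 nonempty subsets were checked; A, B and C is lowest.)

Open A, B and C; minimum total cost 392.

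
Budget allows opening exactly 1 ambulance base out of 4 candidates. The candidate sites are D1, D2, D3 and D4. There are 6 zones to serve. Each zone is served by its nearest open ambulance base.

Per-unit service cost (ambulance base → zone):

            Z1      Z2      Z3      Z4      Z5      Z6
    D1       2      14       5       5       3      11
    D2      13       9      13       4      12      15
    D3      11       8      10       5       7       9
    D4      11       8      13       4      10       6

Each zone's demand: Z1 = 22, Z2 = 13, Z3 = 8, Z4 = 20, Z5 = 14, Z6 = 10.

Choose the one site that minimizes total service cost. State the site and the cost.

With exactly 1 open, each zone uses its cheapest among the chosen.
{D1}: Z1→D1 2·22=44, Z2→D1 14·13=182, Z3→D1 5·8=40, Z4→D1 5·20=100, Z5→D1 3·14=42, Z6→D1 11·10=110. Service cost 518.
{D3}: service cost 714
{D4}: service cost 730
Among all 4 size-1 choices, {D1} is lowest.

Choose D1 only; total service cost 518.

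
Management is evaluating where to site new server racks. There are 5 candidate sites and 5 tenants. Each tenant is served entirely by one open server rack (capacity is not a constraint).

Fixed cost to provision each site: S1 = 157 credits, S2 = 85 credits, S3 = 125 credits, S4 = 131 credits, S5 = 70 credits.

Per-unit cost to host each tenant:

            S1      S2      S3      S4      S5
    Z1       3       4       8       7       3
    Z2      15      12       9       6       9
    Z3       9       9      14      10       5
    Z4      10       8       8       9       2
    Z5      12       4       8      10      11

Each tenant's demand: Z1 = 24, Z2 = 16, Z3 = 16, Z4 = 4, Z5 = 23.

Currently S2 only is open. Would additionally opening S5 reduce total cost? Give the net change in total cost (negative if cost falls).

Current service cost with {S2}: 556.
Adding S5: each tenant re-picks its cheapest; new service cost 396, saving 160.
Extra fixed cost: 70. Net change = 70 − 160 = -90.
(Totals: 641 → 551.)

Yes — net change −90 (cost falls by 90).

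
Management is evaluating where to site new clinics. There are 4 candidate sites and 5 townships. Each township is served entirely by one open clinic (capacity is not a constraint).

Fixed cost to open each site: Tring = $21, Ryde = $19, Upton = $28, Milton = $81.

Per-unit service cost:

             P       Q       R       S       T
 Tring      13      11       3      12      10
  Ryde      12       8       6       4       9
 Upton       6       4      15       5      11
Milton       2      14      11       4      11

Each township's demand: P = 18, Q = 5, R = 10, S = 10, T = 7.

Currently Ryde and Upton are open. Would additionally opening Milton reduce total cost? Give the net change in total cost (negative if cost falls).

No — net change +9 (cost rises by 9).

Current service cost with {Ryde, Upton}: 291.
Adding Milton: each township re-picks its cheapest; new service cost 219, saving 72.
Extra fixed cost: 81. Net change = 81 − 72 = 9.
(Totals: 338 → 347.)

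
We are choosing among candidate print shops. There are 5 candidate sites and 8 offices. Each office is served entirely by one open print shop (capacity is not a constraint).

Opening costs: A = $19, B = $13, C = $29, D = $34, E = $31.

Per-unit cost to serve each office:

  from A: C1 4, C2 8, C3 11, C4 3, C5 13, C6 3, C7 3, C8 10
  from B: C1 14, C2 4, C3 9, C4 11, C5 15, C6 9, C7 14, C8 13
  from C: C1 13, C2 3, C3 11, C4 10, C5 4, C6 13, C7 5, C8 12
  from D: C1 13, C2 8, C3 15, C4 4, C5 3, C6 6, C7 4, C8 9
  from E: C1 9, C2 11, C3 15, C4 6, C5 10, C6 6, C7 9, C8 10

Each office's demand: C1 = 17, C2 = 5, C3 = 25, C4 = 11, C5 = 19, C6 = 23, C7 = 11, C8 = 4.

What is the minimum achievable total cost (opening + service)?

For any fixed open set, each office goes to its cheapest open site; total = fixed + service.
{A, B, D}: C1→A 4·17=68, C2→B 4·5=20, C3→B 9·25=225, C4→A 3·11=33, C5→D 3·19=57, C6→A 3·23=69, C7→A 3·11=33, C8→D 9·4=36. Service 541; fixed 66; total 607.
{A, B, C}: C1→A 4·17=68, C2→C 3·5=15, C3→B 9·25=225, C4→A 3·11=33, C5→C 4·19=76, C6→A 3·23=69, C7→A 3·11=33, C8→A 10·4=40. Service 559; fixed 61; total 620.
{A, B, C, D}: service 536 + fixed 95 = 631
{A, B, C, D, E}: service 536 + fixed 126 = 662
No other subset beats 607.

Minimum total cost: 607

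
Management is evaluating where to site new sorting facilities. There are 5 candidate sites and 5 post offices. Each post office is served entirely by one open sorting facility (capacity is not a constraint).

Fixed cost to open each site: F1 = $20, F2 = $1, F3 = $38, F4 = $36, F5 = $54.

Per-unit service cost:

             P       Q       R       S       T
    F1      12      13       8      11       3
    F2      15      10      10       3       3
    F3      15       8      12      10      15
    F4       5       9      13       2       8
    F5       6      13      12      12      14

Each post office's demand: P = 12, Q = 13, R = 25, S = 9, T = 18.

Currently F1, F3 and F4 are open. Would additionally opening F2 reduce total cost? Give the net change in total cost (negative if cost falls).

No — net change +1 (cost rises by 1).

Current service cost with {F1, F3, F4}: 436.
Adding F2: each post office re-picks its cheapest; new service cost 436, saving 0.
Extra fixed cost: 1. Net change = 1 − 0 = 1.
(Totals: 530 → 531.)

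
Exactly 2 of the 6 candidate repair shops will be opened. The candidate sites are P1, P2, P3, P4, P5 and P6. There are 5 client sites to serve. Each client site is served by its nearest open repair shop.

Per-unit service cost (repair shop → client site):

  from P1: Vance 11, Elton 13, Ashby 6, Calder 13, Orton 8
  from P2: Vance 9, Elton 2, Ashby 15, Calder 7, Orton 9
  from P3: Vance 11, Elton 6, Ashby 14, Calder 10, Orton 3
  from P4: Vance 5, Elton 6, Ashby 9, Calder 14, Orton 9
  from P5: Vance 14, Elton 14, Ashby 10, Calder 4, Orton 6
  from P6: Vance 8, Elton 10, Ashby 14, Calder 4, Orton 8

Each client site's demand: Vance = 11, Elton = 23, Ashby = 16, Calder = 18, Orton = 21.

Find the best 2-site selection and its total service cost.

With exactly 2 open, each client site uses its cheapest among the chosen.
{P2, P5}: Vance→P2 9·11=99, Elton→P2 2·23=46, Ashby→P5 10·16=160, Calder→P5 4·18=72, Orton→P5 6·21=126. Service cost 503.
{P1, P2}: service cost 535
{P4, P5}: service cost 535
Among all 15 size-2 choices, {P2, P5} is lowest.

Choose P2 and P5; total service cost 503.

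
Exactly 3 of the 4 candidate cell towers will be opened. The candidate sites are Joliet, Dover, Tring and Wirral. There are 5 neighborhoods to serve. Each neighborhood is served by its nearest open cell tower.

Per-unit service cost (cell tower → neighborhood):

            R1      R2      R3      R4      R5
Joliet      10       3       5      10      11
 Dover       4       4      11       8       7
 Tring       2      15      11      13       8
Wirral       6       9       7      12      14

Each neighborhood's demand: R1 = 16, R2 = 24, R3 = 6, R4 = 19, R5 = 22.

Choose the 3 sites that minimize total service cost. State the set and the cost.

With exactly 3 open, each neighborhood uses its cheapest among the chosen.
{Joliet, Dover, Tring}: R1→Tring 2·16=32, R2→Joliet 3·24=72, R3→Joliet 5·6=30, R4→Dover 8·19=152, R5→Dover 7·22=154. Service cost 440.
{Joliet, Dover, Wirral}: service cost 472
{Dover, Tring, Wirral}: service cost 476
Among all 4 size-3 choices, {Joliet, Dover, Tring} is lowest.

Choose Joliet, Dover and Tring; total service cost 440.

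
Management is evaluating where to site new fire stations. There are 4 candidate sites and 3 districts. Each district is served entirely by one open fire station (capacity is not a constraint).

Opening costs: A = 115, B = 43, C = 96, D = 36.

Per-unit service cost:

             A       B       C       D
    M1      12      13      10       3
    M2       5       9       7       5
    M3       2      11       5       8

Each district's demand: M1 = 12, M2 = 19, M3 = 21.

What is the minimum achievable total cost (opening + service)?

Minimum total cost: 324

For any fixed open set, each district goes to its cheapest open site; total = fixed + service.
{A, D}: M1→D 3·12=36, M2→A 5·19=95, M3→A 2·21=42. Service 173; fixed 151; total 324.
{D}: service 299 + fixed 36 = 335
{A, B, D}: service 173 + fixed 194 = 367
{A, B, C, D}: service 173 + fixed 290 = 463
(All 15 nonempty subsets were checked; A and D is lowest.)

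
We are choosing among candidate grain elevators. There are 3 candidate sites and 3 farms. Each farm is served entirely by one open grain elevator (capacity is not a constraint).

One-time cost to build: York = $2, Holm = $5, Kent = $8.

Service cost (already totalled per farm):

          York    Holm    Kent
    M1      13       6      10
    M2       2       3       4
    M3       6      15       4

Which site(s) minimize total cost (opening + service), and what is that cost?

Open York and Holm; minimum total cost 21.

For any fixed open set, each farm goes to its cheapest open site; total = fixed + service.
{York, Holm}: M1→Holm 6, M2→York 2, M3→York 6. Service 14; fixed 7; total 21.
{York}: service 21 + fixed 2 = 23
{York, Kent}: service 16 + fixed 10 = 26
{York, Holm, Kent}: service 12 + fixed 15 = 27
No other subset beats 21.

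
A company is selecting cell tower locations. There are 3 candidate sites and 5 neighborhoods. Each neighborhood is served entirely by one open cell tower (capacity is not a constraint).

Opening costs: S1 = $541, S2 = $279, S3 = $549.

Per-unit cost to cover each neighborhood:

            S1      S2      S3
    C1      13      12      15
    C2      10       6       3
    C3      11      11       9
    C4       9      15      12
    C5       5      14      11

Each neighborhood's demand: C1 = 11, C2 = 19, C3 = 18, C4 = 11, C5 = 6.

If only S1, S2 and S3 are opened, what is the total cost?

Each neighborhood is assigned to its cheapest site among the open ones.
{S1, S2, S3}: C1→S2 12·11=132, C2→S3 3·19=57, C3→S3 9·18=162, C4→S1 9·11=99, C5→S1 5·6=30. Service 480; fixed 1369; total 1849.

Total cost: 1849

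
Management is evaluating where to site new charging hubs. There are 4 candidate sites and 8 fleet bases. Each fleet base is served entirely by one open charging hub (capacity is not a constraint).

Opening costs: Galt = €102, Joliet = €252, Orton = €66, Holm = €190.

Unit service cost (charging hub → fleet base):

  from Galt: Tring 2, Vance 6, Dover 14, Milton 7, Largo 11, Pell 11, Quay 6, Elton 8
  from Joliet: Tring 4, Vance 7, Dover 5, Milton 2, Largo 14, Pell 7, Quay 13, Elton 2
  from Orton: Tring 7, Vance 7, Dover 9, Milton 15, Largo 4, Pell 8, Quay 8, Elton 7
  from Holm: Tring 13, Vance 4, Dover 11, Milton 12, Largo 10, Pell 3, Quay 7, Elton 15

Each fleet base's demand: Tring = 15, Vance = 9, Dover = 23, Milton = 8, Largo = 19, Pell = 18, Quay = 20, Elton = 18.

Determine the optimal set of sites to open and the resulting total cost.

For any fixed open set, each fleet base goes to its cheapest open site; total = fixed + service.
{Joliet, Orton}: Tring→Joliet 4·15=60, Vance→Joliet 7·9=63, Dover→Joliet 5·23=115, Milton→Joliet 2·8=16, Largo→Orton 4·19=76, Pell→Joliet 7·18=126, Quay→Orton 8·20=160, Elton→Joliet 2·18=36. Service 652; fixed 318; total 970.
{Galt, Orton}: Tring→Galt 2·15=30, Vance→Galt 6·9=54, Dover→Orton 9·23=207, Milton→Galt 7·8=56, Largo→Orton 4·19=76, Pell→Orton 8·18=144, Quay→Galt 6·20=120, Elton→Orton 7·18=126. Service 813; fixed 168; total 981.
{Galt, Joliet, Orton}: Tring→Galt 2·15=30, Vance→Galt 6·9=54, Dover→Joliet 5·23=115, Milton→Joliet 2·8=16, Largo→Orton 4·19=76, Pell→Joliet 7·18=126, Quay→Galt 6·20=120, Elton→Joliet 2·18=36. Service 573; fixed 420; total 993.
{Galt, Joliet, Orton, Holm}: Tring→Galt 2·15=30, Vance→Holm 4·9=36, Dover→Joliet 5·23=115, Milton→Joliet 2·8=16, Largo→Orton 4·19=76, Pell→Holm 3·18=54, Quay→Galt 6·20=120, Elton→Joliet 2·18=36. Service 483; fixed 610; total 1093.
No other subset beats 970.

Open Joliet and Orton; minimum total cost 970.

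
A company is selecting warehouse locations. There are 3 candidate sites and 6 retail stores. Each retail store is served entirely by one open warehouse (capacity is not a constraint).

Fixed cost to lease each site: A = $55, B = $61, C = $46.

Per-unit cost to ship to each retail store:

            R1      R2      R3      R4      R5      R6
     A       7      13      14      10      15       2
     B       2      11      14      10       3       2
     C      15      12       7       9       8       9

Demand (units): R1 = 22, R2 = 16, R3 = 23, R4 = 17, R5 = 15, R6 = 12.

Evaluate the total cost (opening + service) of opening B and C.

Total cost: 710

Each retail store is assigned to its cheapest site among the open ones.
{B, C}: R1→B 2·22=44, R2→B 11·16=176, R3→C 7·23=161, R4→C 9·17=153, R5→B 3·15=45, R6→B 2·12=24. Service 603; fixed 107; total 710.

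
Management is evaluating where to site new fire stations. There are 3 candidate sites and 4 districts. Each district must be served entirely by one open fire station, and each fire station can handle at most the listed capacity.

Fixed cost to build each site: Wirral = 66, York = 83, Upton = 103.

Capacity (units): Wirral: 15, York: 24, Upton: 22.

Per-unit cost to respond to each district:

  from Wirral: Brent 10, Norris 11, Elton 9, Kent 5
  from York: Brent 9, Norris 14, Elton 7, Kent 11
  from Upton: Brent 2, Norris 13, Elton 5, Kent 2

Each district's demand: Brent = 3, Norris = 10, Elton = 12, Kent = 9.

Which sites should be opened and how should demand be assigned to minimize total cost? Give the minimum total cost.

Open {Wirral, Upton}: Brent→Wirral 10·3=30, Norris→Wirral 11·10=110, Elton→Upton 5·12=60, Kent→Upton 2·9=18.
Loads: Wirral carries 13/15, Upton carries 21/22. Service 218; fixed 169; total 387.
Next best feasible plan costs 424.

Minimum total cost: 387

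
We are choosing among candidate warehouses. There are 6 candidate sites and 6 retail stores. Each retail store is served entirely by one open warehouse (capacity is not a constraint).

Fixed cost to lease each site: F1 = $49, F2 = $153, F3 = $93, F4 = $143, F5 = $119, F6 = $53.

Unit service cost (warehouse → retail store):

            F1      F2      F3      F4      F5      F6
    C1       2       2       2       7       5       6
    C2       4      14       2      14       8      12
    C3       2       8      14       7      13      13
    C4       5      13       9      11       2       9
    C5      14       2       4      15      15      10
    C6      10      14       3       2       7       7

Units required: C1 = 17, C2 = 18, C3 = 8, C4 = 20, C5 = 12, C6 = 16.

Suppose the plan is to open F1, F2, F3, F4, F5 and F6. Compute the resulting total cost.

Total cost: 792

Each retail store is assigned to its cheapest site among the open ones.
{F1, F2, F3, F4, F5, F6}: C1→F1 2·17=34, C2→F3 2·18=36, C3→F1 2·8=16, C4→F5 2·20=40, C5→F2 2·12=24, C6→F4 2·16=32. Service 182; fixed 610; total 792.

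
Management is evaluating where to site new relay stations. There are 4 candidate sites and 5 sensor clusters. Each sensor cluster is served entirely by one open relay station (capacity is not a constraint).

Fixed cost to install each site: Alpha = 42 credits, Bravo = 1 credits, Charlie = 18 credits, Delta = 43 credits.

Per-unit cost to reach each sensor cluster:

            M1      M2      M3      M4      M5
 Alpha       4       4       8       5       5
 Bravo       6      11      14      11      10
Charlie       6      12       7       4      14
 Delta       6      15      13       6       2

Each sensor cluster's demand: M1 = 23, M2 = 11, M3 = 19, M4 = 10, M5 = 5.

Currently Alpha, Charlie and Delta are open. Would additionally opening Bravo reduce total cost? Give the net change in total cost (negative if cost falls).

Current service cost with {Alpha, Charlie, Delta}: 319.
Adding Bravo: each sensor cluster re-picks its cheapest; new service cost 319, saving 0.
Extra fixed cost: 1. Net change = 1 − 0 = 1.
(Totals: 422 → 423.)

No — net change +1 (cost rises by 1).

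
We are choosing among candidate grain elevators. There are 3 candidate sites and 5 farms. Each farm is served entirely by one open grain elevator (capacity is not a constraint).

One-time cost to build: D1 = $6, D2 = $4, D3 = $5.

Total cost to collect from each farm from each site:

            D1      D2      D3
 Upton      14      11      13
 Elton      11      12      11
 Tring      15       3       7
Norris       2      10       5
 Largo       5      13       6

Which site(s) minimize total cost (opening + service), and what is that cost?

Open D1 and D2; minimum total cost 42.

For any fixed open set, each farm goes to its cheapest open site; total = fixed + service.
{D1, D2}: Upton→D2 11, Elton→D1 11, Tring→D2 3, Norris→D1 2, Largo→D1 5. Service 32; fixed 10; total 42.
{D2, D3}: service 36 + fixed 9 = 45
{D1, D2, D3}: Upton→D2 11, Elton→D1 11, Tring→D2 3, Norris→D1 2, Largo→D1 5. Service 32; fixed 15; total 47.
{D2}: service 49 + fixed 4 = 53
(All 7 nonempty subsets were checked; D1 and D2 is lowest.)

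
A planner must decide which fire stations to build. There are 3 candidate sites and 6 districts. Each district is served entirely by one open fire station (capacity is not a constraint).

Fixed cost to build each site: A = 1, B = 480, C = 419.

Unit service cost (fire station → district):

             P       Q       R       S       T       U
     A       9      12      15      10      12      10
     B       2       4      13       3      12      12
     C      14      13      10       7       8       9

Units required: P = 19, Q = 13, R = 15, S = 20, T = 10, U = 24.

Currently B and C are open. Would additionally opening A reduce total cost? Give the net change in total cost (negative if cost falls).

No — net change +1 (cost rises by 1).

Current service cost with {B, C}: 596.
Adding A: each district re-picks its cheapest; new service cost 596, saving 0.
Extra fixed cost: 1. Net change = 1 − 0 = 1.
(Totals: 1495 → 1496.)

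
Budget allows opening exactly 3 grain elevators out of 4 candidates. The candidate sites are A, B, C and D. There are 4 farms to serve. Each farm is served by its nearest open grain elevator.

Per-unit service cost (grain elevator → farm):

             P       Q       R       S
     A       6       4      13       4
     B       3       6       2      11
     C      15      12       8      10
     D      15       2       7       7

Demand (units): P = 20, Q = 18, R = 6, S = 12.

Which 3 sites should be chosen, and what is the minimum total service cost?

With exactly 3 open, each farm uses its cheapest among the chosen.
{A, B, D}: P→B 3·20=60, Q→D 2·18=36, R→B 2·6=12, S→A 4·12=48. Service cost 156.
{A, B, C}: service cost 192
{B, C, D}: service cost 192
Among all 4 size-3 choices, {A, B, D} is lowest.

Choose A, B and D; total service cost 156.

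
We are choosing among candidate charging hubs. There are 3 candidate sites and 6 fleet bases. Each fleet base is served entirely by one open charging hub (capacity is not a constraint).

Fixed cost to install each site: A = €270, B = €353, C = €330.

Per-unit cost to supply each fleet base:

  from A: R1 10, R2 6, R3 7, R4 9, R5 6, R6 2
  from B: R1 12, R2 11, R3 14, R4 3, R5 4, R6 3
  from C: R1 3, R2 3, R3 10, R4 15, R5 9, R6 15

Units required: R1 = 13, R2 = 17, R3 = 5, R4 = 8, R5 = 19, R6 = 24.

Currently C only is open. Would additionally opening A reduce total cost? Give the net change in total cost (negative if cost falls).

Current service cost with {C}: 791.
Adding A: each fleet base re-picks its cheapest; new service cost 359, saving 432.
Extra fixed cost: 270. Net change = 270 − 432 = -162.
(Totals: 1121 → 959.)

Yes — net change −162 (cost falls by 162).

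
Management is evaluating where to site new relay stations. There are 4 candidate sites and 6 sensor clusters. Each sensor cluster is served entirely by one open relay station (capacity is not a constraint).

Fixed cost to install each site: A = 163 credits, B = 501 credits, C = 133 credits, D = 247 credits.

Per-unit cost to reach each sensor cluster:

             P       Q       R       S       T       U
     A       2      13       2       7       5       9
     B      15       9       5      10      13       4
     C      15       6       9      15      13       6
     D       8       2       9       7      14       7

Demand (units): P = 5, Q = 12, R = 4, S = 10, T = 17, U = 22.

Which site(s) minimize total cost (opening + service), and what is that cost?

For any fixed open set, each sensor cluster goes to its cheapest open site; total = fixed + service.
{A, C}: P→A 2·5=10, Q→C 6·12=72, R→A 2·4=8, S→A 7·10=70, T→A 5·17=85, U→C 6·22=132. Service 377; fixed 296; total 673.
{A}: service 527 + fixed 163 = 690
{A, D}: service 351 + fixed 410 = 761
{A, B, C, D}: P→A 2·5=10, Q→D 2·12=24, R→A 2·4=8, S→A 7·10=70, T→A 5·17=85, U→B 4·22=88. Service 285; fixed 1044; total 1329.
No other subset beats 673.

Open A and C; minimum total cost 673.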